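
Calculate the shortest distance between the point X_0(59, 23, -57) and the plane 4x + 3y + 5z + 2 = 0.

11√2/5

n = (4, 3, 5); n·P − (-2) = 22; |n| = 5√2; distance = 22/(5√2) = 11√2/5.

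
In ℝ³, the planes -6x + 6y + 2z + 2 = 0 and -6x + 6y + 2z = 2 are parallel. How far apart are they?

2/√19

With common normal n = (-6, 6, 2) (|n| = 2√19), the distance is |(-2) − 2|/|n| = 4/(2√19) = 2/√19.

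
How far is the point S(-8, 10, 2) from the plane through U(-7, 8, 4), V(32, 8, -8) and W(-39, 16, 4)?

2/21

UV = (39, 0, -12) and UW = (-32, 8, 0), so a normal is n = UV × UW = (96, 384, 312).
d = |96·(-8) + 384·10 + 312·2 − 3648| / √(9216 + 147456 + 97344) = |48| / 504 = 2/21.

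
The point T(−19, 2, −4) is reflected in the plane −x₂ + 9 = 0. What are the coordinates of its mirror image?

n = (0, −1, 0), |n|² = 1, n·T − (-9) = 7, so t = 7/1 = 7.
Foot F = T − 7·n = (−19, 9, −4); the reflection is 2F − T = (−19, 16, −4).

(-19, 16, -4)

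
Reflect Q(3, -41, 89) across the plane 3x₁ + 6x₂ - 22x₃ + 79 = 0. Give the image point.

n = (3, 6, -22), |n|² = 529, n·Q − (-79) = -2116, so t = -2116/529 = -4.
Foot F = Q − (-4)·n = (15, -17, 1); the reflection is 2F − Q = (27, 7, -87).

(27, 7, -87)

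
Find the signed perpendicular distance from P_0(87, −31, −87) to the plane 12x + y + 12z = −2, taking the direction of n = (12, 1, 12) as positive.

n·P_0 − (-2) = -29.
|n| = 17, so the signed distance is -29/17.

-29/17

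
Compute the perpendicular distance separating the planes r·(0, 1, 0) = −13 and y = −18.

5

Both planes have normal n = (0, 1, 0), |n| = 1. Any point on the first plane is at distance |(-18) − (-13)|/|n| = 5/1 = 5 from the second.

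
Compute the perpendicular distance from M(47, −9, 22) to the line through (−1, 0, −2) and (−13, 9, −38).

12√10

A direction vector is d = (−12, 9, −36).
AP = (48, −9, 24), and AP × d = (108, 1440, 324).
|AP × d|² = 2190240 and |d|² = 1521, so the distance is √(2190240/1521) = √1440 = 12√10.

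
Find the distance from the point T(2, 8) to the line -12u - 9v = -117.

d = |(-12)·2 + (-9)·8 − (-117)| / √(144 + 81) = |21|/15 = 7/5.

7/5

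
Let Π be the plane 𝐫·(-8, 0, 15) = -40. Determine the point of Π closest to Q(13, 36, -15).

The perpendicular from Q has direction n = (-8, 0, 15): r = (13, 36, -15) + λ(-8, 0, 15).
Substitute into the plane: n·(Q + λn) = -40 gives -329 + 289λ = -40, so λ = 1.
Foot = (13, 36, -15) + 1·(-8, 0, 15) = (5, 36, 0).

(5, 36, 0)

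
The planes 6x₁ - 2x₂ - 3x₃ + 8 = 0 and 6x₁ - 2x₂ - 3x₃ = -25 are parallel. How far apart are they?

17/7

With common normal n = (6, -2, -3) (|n| = 7), the distance is |(-8) − (-25)|/|n| = 17/7.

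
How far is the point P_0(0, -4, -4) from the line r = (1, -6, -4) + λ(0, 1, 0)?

1

Direction vector d = (0, 1, 0).
AP = (-1, 2, 0), and AP × d = (0, 0, -1).
|AP × d|² = 1 and |d|² = 1, so the distance is √1 = 1.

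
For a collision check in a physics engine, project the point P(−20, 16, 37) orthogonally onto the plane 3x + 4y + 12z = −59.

(-29, 4, 1)

The perpendicular from P has direction n = (3, 4, 12): r = (−20, 16, 37) + λ(3, 4, 12).
Substitute into the plane: n·(P + λn) = -59 gives 448 + 169λ = -59, so λ = -3.
Foot = (−20, 16, 37) + (-3)·(3, 4, 12) = (−29, 4, 1).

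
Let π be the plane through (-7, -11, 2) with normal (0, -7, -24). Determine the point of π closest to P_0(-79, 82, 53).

(-79, 61, -19)

The perpendicular from P_0 has direction n = (0, -7, -24): r = (-79, 82, 53) + t(0, -7, -24).
Substitute into the plane: n·(P_0 + tn) = 29 gives -1846 + 625t = 29, so t = 3.
Foot = (-79, 82, 53) + 3·(0, -7, -24) = (-79, 61, -19).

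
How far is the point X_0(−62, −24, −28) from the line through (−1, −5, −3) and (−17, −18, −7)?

A direction vector is d = (−16, −13, −4).
AP = (−61, −19, −25); AP·d = 1323, |AP|² = 4707, |d|² = 441.
distance² = |AP|² − (AP·d)²/|d|² = 4707 − 1750329/441 = 738, so the distance is 3√82.

3√82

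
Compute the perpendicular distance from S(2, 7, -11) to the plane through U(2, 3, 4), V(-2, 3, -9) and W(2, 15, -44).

4/21

UV = (-4, 0, -13) and UW = (0, 12, -48), so a normal is n = UV × UW = (156, -192, -48).
n = (156, -192, -48); n·P − (-456) = -48; |n| = 252; distance = 48/252 = 4/21.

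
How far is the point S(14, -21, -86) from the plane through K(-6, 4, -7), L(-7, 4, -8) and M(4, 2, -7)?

26√3/9

KL = (-1, 0, -1) and KM = (10, -2, 0), so a normal is n = KL × KM = (-2, -10, 2).
n = (-2, -10, 2); n·P − (-42) = 52; |n| = 6√3; distance = 52/(6√3) = 26√3/9.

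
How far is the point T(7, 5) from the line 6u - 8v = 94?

46/5

d = |6·7 + (-8)·5 − 94| / √(36 + 64) = |-92|/10 = 46/5.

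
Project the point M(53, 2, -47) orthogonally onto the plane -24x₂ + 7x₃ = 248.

n = (0, -24, 7), |n|² = 625, and n·M − 248 = -625.
t = -625/625 = -1, so the foot is M − t·n = (53, 2, -47) − (-1)·(0, -24, 7) = (53, -22, -40).

(53, -22, -40)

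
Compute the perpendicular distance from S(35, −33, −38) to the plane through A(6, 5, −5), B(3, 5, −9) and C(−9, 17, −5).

AB = (−3, 0, −4) and AC = (−15, 12, 0), so a normal is n = AB × AC = (48, 60, −36).
Then n·(35, −33, −38) − 768 = 300.
|n| = √(2304 + 3600 + 1296) = 60√2, so the distance is |300|/(60√2) = 5/√2.

5√2/2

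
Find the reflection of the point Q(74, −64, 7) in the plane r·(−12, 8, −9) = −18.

(-46, 16, -83)

n = (−12, 8, −9), |n|² = 289, n·Q − (-18) = -1445, so t = -1445/289 = -5.
Foot F = Q − (-5)·n = (14, −24, −38); the reflection is 2F − Q = (−46, 16, −83).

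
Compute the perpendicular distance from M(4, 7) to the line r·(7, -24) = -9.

131/25

The normal to the line is n = (7, -24) with |n| = 25.
|n·M − (-9)| = |-140 − (-9)| = 131, so the distance is 131/25.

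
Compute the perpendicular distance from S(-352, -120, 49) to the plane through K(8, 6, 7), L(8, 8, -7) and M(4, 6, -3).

KL = (0, 2, -14) and KM = (-4, 0, -10), so a normal is n = KL × KM = (-20, 56, 8).
d = |(-20)·(-352) + 56·(-120) + 8·49 − 232| / √(400 + 3136 + 64) = |480| / 60 = 8.

8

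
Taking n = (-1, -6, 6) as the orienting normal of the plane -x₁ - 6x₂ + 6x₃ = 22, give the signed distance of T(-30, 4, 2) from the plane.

-4/√73

n·T − 22 = -4.
|n| = √73, so the signed distance is -4/√73.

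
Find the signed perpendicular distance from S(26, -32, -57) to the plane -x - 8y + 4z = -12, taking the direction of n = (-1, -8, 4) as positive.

14/9

n·S − (-12) = 14.
|n| = 9, so the signed distance is 14/9.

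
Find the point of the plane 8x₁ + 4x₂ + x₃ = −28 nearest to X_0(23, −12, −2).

(7, -20, -4)

n = (8, 4, 1), |n|² = 81, and n·X_0 − (-28) = 162.
t = 162/81 = 2, so the foot is X_0 − t·n = (23, −12, −2) − 2·(8, 4, 1) = (7, −20, −4).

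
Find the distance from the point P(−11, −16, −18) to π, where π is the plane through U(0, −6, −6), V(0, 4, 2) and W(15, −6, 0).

UV = (0, 10, 8) and UW = (15, 0, 6), so a normal is n = UV × UW = (60, 120, −150).
d = |60·(-11) + 120·(-16) + (-150)·(-18) − 180| / √(3600 + 14400 + 22500) = |-60| / (90√5) = 2√5/15.

2√5/15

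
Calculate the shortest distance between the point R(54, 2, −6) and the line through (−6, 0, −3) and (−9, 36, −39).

A direction vector is d = (−3, 36, −36).
AP = (60, 2, −3), and AP × d = (36, 2169, 2166).
|AP × d|² = 9397413 and |d|² = 2601, so the distance is √(9397413/2601) = √3613.

√3613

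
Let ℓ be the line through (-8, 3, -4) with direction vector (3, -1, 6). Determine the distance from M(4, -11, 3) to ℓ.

√205

Direction vector d = (3, -1, 6).
AP = (12, -14, 7), and AP × d = (-77, -51, 30).
|AP × d|² = 9430 and |d|² = 46, so the distance is √(9430/46) = √205.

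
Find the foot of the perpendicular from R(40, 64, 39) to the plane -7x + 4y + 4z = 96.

(388/9, 560/9, 335/9)

n = (-7, 4, 4), |n|² = 81, and n·R − 96 = 36.
t = 36/81 = 4/9, so the foot is R − t·n = (40, 64, 39) − (4/9)·(-7, 4, 4) = (388/9, 560/9, 335/9).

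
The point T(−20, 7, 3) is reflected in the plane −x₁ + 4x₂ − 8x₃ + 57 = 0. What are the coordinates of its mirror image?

(-18, -1, 19)

With n = (−1, 4, −8), the signed offset is (n·T − (-57))/|n|² = 81/81 = 1.
T' = T − 2t·n = (−20, 7, 3) − 2·(−1, 4, −8) = (−18, −1, 19).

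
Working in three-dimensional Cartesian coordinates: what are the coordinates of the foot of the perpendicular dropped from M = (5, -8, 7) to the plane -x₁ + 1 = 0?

(1, -8, 7)

The perpendicular from M has direction n = (-1, 0, 0): r = (5, -8, 7) + μ(-1, 0, 0).
Substitute into the plane: n·(M + μn) = -1 gives -5 + 1μ = -1, so μ = 4.
Foot = (5, -8, 7) + 4·(-1, 0, 0) = (1, -8, 7).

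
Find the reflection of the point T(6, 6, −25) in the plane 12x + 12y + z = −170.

n = (12, 12, 1), |n|² = 289, n·T − (-170) = 289, so t = 289/289 = 1.
Foot F = T − 1·n = (−6, −6, −26); the reflection is 2F − T = (−18, −18, −27).

(-18, -18, -27)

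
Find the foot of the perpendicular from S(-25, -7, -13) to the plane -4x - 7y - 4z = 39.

(-17, 7, -5)

n = (-4, -7, -4), |n|² = 81, and n·S − 39 = 162.
t = 162/81 = 2, so the foot is S − t·n = (-25, -7, -13) − 2·(-4, -7, -4) = (-17, 7, -5).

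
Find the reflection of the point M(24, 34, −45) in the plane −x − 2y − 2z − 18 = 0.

n = (−1, −2, −2), |n|² = 9, n·M − 18 = -20, so t = -20/9.
Foot F = M − (-20/9)·n = (196/9, 266/9, −445/9); the reflection is 2F − M = (176/9, 226/9, −485/9).

(176/9, 226/9, -485/9)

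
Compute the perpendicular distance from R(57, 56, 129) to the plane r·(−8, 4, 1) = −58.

5

d = |(-8)·57 + 4·56 + 1·129 − (-58)| / √(64 + 16 + 1) = |-45| / 9 = 5.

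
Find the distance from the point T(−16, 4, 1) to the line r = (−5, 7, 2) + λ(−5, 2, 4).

√86

Direction vector d = (−5, 2, 4).
AP = (−11, −3, −1); AP·d = 45, |AP|² = 131, |d|² = 45.
distance² = |AP|² − (AP·d)²/|d|² = 131 − 2025/45 = 86, so the distance is √86.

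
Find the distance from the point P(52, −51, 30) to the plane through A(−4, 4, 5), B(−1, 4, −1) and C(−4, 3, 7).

9

AB = (3, 0, −6) and AC = (0, −1, 2), so a normal is n = AB × AC = (−6, −6, −3).
d = |(-6)·52 + (-6)·(-51) + (-3)·30 − (-15)| / √(36 + 36 + 9) = |-81| / 9 = 9.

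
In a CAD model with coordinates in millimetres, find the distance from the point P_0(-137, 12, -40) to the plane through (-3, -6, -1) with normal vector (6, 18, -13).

27/23

The plane has equation n·(r − (-3, -6, -1)) = 0, i.e. n·r = -113.
Then n·(-137, 12, -40) - (-113) = 27.
|n| = √(36 + 324 + 169) = 23, so the distance is |27|/23 = 27/23.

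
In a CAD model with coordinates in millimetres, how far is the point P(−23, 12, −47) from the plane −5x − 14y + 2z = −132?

1

Normal vector n = (−5, −14, 2), and n·(−23, 12, −47) − (−132) = −15.
|n| = √(25 + 196 + 4) = 15, so the distance is |-15|/15 = 1.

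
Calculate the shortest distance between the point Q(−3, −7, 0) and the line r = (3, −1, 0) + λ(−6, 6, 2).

Direction vector d = (−6, 6, 2).
AP = (−6, −6, 0), and AP × d = (−12, 12, −72).
|AP × d|² = 5472 and |d|² = 76, so the distance is √(5472/76) = √72 = 6√2.

6√2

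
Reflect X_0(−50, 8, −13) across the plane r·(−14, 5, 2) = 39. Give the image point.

With n = (−14, 5, 2), the signed offset is (n·X_0 − 39)/|n|² = 675/225 = 3.
X_0' = X_0 − 2t·n = (−50, 8, −13) − 6·(−14, 5, 2) = (34, −22, −25).

(34, -22, -25)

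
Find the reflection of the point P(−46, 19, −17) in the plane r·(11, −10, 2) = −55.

(20, -41, -5)

With n = (11, −10, 2), the signed offset is (n·P − (-55))/|n|² = -675/225 = -3.
P' = P − 2t·n = (−46, 19, −17) − (-6)·(11, −10, 2) = (20, −41, −5).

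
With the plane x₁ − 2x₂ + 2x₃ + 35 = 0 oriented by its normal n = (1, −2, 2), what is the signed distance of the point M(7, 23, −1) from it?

-2

n·M − (-35) = -6.
|n| = 3, so the signed distance is -6/3 = -2.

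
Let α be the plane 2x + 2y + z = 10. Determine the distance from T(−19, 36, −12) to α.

4

n = (2, 2, 1); n·P − 10 = 12; |n| = 3; distance = 12/3 = 4.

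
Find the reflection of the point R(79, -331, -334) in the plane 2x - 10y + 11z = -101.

n = (2, -10, 11), |n|² = 225, n·R − (-101) = -105, so t = -105/225 = -7/15.
Foot F = R − (-7/15)·n = (1199/15, -1007/3, -4933/15); the reflection is 2F − R = (1213/15, -1021/3, -4856/15).

(1213/15, -1021/3, -4856/15)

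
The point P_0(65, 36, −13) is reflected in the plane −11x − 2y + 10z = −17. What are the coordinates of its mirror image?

(-23, 20, 67)

n = (−11, −2, 10), |n|² = 225, n·P_0 − (-17) = -900, so t = -900/225 = -4.
Foot F = P_0 − (-4)·n = (21, 28, 27); the reflection is 2F − P_0 = (−23, 20, 67).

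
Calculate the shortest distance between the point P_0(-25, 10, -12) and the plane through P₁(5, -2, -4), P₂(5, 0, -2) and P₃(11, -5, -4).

P₁P₂ = (0, 2, 2) and P₁P₃ = (6, -3, 0), so a normal is n = P₁P₂ × P₁P₃ = (6, 12, -12).
n = (6, 12, -12); n·P − 54 = 60; |n| = 18; distance = 60/18 = 10/3.

10/3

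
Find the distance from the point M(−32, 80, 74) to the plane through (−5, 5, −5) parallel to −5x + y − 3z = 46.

Parallel planes share the normal n = (−5, 1, −3); since (−5, 5, −5) lies on the plane, its equation is −5x + y − 3z = 45.
n = (−5, 1, −3); n·P − 45 = -27; |n| = √35; distance = 27/√35.

27√35/35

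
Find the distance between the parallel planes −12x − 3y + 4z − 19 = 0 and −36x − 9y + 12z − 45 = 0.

Divide the second equation by 3 to match normals: −12x − 3y + 4z = 15.
Both planes have normal n = (−12, −3, 4), |n| = 13. Any point on the first plane is at distance |15 − 19|/|n| = 4/13 from the second.

4/13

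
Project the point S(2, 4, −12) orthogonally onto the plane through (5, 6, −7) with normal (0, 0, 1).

(2, 4, -7)

The perpendicular from S has direction n = (0, 0, 1): r = (2, 4, −12) + μ(0, 0, 1).
Substitute into the plane: n·(S + μn) = -7 gives -12 + 1μ = -7, so μ = 5.
Foot = (2, 4, −12) + 5·(0, 0, 1) = (2, 4, −7).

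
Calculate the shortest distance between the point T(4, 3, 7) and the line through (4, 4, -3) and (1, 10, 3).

A direction vector is d = (-3, 6, 6).
AP = (0, -1, 10), and AP × d = (-66, -30, -3).
|AP × d|² = 5265 and |d|² = 81, so the distance is √(5265/81) = √65.

√65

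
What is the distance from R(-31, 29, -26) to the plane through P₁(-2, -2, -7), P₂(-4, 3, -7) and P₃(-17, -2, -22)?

4/√6

P₁P₂ = (-2, 5, 0) and P₁P₃ = (-15, 0, -15), so a normal is n = P₁P₂ × P₁P₃ = (-75, -30, 75).
Then n·(-31, 29, -26) - (-315) = -180.
|n| = √(5625 + 900 + 5625) = 45√6, so the distance is |-180|/(45√6) = 4/√6.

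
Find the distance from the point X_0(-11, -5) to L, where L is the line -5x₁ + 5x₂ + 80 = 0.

11√2

d = |(-5)·(-11) + 5·(-5) − (-80)| / √(25 + 25) = |110|/(5√2) = 11√2.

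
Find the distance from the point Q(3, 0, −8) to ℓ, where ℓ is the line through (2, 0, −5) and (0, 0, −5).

A direction vector is d = (−2, 0, 0).
AP = (1, 0, −3), and AP × d = (0, 6, 0).
|AP × d|² = 36 and |d|² = 4, so the distance is √(36/4) = √9 = 3.

3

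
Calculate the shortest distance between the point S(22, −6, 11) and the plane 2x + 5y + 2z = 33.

√33/11

n = (2, 5, 2); n·P − 33 = 3; |n| = √33; distance = 3/√33.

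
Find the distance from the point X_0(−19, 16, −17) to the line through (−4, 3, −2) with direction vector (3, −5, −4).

√569

Direction vector d = (3, −5, −4).
AP = (−15, 13, −15); AP·d = -50, |AP|² = 619, |d|² = 50.
distance² = |AP|² − (AP·d)²/|d|² = 619 − 2500/50 = 569, so the distance is √569.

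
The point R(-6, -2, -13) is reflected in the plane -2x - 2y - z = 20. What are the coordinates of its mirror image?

With n = (-2, -2, -1), the signed offset is (n·R − 20)/|n|² = 9/9 = 1.
R' = R − 2t·n = (-6, -2, -13) − 2·(-2, -2, -1) = (-2, 2, -11).

(-2, 2, -11)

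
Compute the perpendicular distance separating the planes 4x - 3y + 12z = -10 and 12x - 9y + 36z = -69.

1

Divide the second equation by 3 to match normals: 4x - 3y + 12z = -23.
Both planes have normal n = (4, -3, 12), |n| = 13. Any point on the first plane is at distance |(-23) − (-10)|/|n| = 13/13 = 1 from the second.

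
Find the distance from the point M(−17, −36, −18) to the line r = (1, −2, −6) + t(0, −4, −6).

6√22

Direction vector d = (0, −4, −6).
AP = (−18, −34, −12), and AP × d = (156, −108, 72).
|AP × d|² = 41184 and |d|² = 52, so the distance is √(41184/52) = √792 = 6√22.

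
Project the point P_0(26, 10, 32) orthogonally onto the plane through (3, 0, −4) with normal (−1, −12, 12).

The perpendicular from P_0 has direction n = (−1, −12, 12): r = (26, 10, 32) + λ(−1, −12, 12).
Substitute into the plane: n·(P_0 + λn) = -51 gives 238 + 289λ = -51, so λ = -1.
Foot = (26, 10, 32) + (-1)·(−1, −12, 12) = (27, 22, 20).

(27, 22, 20)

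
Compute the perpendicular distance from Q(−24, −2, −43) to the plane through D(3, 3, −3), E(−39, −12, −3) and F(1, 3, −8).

DE = (−42, −15, 0) and DF = (−2, 0, −5), so a normal is n = DE × DF = (75, −210, −30).
d = |75·(-24) + (-210)·(-2) + (-30)·(-43) − (-315)| / √(5625 + 44100 + 900) = |225| / 225 = 1.

1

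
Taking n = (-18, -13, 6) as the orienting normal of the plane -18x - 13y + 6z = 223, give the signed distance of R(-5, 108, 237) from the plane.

n·R − 223 = -115.
|n| = 23, so the signed distance is -115/23 = -5.

-5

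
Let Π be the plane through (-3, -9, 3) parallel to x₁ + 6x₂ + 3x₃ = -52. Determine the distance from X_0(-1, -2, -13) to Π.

2√46/23

Parallel planes share the normal n = (1, 6, 3); since (-3, -9, 3) lies on the plane, its equation is x₁ + 6x₂ + 3x₃ = -48.
Then n·(-1, -2, -13) - (-48) = -4.
|n| = √(1 + 36 + 9) = √46, so the distance is |-4|/√46 = 2√46/23.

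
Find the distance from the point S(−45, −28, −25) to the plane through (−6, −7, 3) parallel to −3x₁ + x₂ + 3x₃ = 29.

Parallel planes share the normal n = (−3, 1, 3); since (−6, −7, 3) lies on the plane, its equation is −3x₁ + x₂ + 3x₃ = 20.
Then n·(−45, −28, −25) − 20 = 12.
|n| = √(9 + 1 + 9) = √19, so the distance is |12|/√19 = 12/√19.

12/√19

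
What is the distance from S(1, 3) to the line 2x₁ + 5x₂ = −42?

59/√29

d = |2·1 + 5·3 − (-42)| / √(4 + 25) = |59|/√29 = 59/√29.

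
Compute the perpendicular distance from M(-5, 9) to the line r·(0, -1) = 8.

17

The normal to the line is n = (0, -1) with |n| = 1.
|n·M − 8| = |-9 − 8| = 17, so the distance is 17/1 = 17.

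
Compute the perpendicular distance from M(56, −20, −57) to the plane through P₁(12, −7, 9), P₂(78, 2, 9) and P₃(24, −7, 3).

22/23

P₁P₂ = (66, 9, 0) and P₁P₃ = (12, 0, −6), so a normal is n = P₁P₂ × P₁P₃ = (−54, 396, −108).
d = |(-54)·56 + 396·(-20) + (-108)·(-57) − (-4392)| / √(2916 + 156816 + 11664) = |-396| / 414 = 22/23.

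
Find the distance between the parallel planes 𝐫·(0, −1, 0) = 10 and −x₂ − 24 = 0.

14

With common normal n = (0, −1, 0) (|n| = 1), the distance is |10 − 24|/|n| = 14/1 = 14.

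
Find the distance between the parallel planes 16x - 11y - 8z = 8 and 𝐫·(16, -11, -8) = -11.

Both planes have normal n = (16, -11, -8), |n| = 21. Any point on the first plane is at distance |(-11) − 8|/|n| = 19/21 from the second.

19/21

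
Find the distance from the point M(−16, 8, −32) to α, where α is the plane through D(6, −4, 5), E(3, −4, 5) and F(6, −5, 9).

11√17/17

DE = (−3, 0, 0) and DF = (0, −1, 4), so a normal is n = DE × DF = (0, 12, 3).
d = |12·8 + 3·(-32) − (-33)| / √(0 + 144 + 9) = |33| / (3√17) = 11√17/17.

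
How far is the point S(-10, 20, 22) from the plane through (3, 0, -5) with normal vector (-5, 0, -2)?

The plane has equation n·(r − (3, 0, -5)) = 0, i.e. n·r = -5.
Then n·(-10, 20, 22) - (-5) = 11.
|n| = √(25 + 0 + 4) = √29, so the distance is |11|/√29 = 11√29/29.

11√29/29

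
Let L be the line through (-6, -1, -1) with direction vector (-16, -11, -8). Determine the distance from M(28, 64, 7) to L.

6√41

Direction vector d = (-16, -11, -8).
AP = (34, 65, 8), and AP × d = (-432, 144, 666).
|AP × d|² = 650916 and |d|² = 441, so the distance is √(650916/441) = √1476 = 6√41.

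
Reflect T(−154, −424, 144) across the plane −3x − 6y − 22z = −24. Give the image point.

(-3578/23, -9824/23, 3048/23)

n = (−3, −6, −22), |n|² = 529, n·T − (-24) = -138, so t = -138/529 = -6/23.
Foot F = T − (-6/23)·n = (−3560/23, −9788/23, 3180/23); the reflection is 2F − T = (−3578/23, −9824/23, 3048/23).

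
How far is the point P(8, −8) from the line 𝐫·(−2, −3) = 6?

d = |(-2)·8 + (-3)·(-8) − 6| / √(4 + 9) = |2|/√13 = 2/√13.

2/√13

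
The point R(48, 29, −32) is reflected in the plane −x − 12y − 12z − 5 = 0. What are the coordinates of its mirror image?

(814/17, 469/17, -568/17)

n = (−1, −12, −12), |n|² = 289, n·R − 5 = -17, so t = -17/289 = -1/17.
Foot F = R − (-1/17)·n = (815/17, 481/17, −556/17); the reflection is 2F − R = (814/17, 469/17, −568/17).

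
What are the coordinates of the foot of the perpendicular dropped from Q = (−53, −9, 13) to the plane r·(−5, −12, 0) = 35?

The perpendicular from Q has direction n = (−5, −12, 0): r = (−53, −9, 13) + λ(−5, −12, 0).
Substitute into the plane: n·(Q + λn) = 35 gives 373 + 169λ = 35, so λ = -2.
Foot = (−53, −9, 13) + (-2)·(−5, −12, 0) = (−43, 15, 13).

(-43, 15, 13)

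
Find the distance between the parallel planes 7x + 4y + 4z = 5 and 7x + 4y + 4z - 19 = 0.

14/9

Both planes have normal n = (7, 4, 4), |n| = 9. Any point on the first plane is at distance |19 − 5|/|n| = 14/9 from the second.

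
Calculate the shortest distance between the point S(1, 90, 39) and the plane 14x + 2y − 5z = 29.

Normal vector n = (14, 2, −5), and n·(1, 90, 39) − 29 = −30.
|n| = √(196 + 4 + 25) = 15, so the distance is |-30|/15 = 2.

2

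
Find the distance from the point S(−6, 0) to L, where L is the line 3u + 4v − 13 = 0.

31/5

d = |3·(-6) + 4·0 − 13| / √(9 + 16) = |-31|/5 = 31/5.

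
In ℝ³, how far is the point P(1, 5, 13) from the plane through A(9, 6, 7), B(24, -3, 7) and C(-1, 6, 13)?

AB = (15, -9, 0) and AC = (-10, 0, 6), so a normal is n = AB × AC = (-54, -90, -90).
Then n·(1, 5, 13) - (-1656) = -18.
|n| = √(2916 + 8100 + 8100) = 18√59, so the distance is |-18|/(18√59) = 1/√59.

√59/59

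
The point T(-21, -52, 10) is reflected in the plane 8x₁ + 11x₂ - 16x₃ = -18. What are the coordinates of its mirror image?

(11, -8, -54)

n = (8, 11, -16), |n|² = 441, n·T − (-18) = -882, so t = -882/441 = -2.
Foot F = T − (-2)·n = (-5, -30, -22); the reflection is 2F − T = (11, -8, -54).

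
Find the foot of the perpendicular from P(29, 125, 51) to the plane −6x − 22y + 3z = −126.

n = (−6, −22, 3), |n|² = 529, and n·P − (-126) = -2645.
t = -2645/529 = -5, so the foot is P − t·n = (29, 125, 51) − (-5)·(−6, −22, 3) = (−1, 15, 66).

(-1, 15, 66)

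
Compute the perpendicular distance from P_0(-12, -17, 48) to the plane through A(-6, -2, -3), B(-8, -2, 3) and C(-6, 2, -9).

AB = (-2, 0, 6) and AC = (0, 4, -6), so a normal is n = AB × AC = (-24, -12, -8).
Then n·(-12, -17, 48) - 192 = -84.
|n| = √(576 + 144 + 64) = 28, so the distance is |-84|/28 = 3.

3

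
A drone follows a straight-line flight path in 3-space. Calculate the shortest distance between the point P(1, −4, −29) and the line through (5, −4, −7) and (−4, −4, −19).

10

A direction vector is d = (−9, 0, −12).
AP = (−4, 0, −22), and AP × d = (0, 150, 0).
|AP × d|² = 22500 and |d|² = 225, so the distance is √(22500/225) = √100 = 10.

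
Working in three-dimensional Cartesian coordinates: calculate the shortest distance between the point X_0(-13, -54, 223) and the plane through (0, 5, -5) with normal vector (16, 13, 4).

3

The plane has equation n·(r − (0, 5, -5)) = 0, i.e. n·r = 45.
Then n·(-13, -54, 223) - 45 = -63.
|n| = √(256 + 169 + 16) = 21, so the distance is |-63|/21 = 3.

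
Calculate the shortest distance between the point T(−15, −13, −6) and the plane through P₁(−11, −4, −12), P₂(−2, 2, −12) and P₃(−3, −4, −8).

P₁P₂ = (9, 6, 0) and P₁P₃ = (8, 0, 4), so a normal is n = P₁P₂ × P₁P₃ = (24, −36, −48).
n = (24, −36, −48); n·P − 456 = -60; |n| = 12√29; distance = 60/(12√29) = 5√29/29.

5/√29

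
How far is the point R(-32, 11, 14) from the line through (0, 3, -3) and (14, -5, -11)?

9

A direction vector is d = (14, -8, -8).
AP = (-32, 8, 17), and AP × d = (72, -18, 144).
|AP × d|² = 26244 and |d|² = 324, so the distance is √(26244/324) = √81 = 9.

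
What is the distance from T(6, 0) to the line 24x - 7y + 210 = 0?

354/25

d = |24·6 + (-7)·0 − (-210)| / √(576 + 49) = |354|/25 = 354/25.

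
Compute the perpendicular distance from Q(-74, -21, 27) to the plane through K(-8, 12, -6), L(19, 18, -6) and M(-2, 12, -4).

KL = (27, 6, 0) and KM = (6, 0, 2), so a normal is n = KL × KM = (12, -54, -36).
d = |12·(-74) + (-54)·(-21) + (-36)·27 − (-528)| / √(144 + 2916 + 1296) = |-198| / 66 = 3.

3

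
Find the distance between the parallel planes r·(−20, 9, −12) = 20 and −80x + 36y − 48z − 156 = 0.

19/25

Divide the second equation by 4 to match normals: −20x + 9y − 12z = 39.
Both planes have normal n = (−20, 9, −12), |n| = 25. Any point on the first plane is at distance |39 − 20|/|n| = 19/25 from the second.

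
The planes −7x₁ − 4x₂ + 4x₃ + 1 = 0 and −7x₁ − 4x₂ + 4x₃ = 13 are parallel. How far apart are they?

Both planes have normal n = (−7, −4, 4), |n| = 9. Any point on the first plane is at distance |13 − (-1)|/|n| = 14/9 from the second.

14/9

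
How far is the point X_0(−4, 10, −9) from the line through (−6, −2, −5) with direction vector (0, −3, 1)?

2

Direction vector d = (0, −3, 1).
AP = (2, 12, −4); AP·d = -40, |AP|² = 164, |d|² = 10.
distance² = |AP|² − (AP·d)²/|d|² = 164 − 1600/10 = 4, so the distance is 2.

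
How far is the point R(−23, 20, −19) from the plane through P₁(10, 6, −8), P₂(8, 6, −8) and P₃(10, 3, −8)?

11

P₁P₂ = (−2, 0, 0) and P₁P₃ = (0, −3, 0), so a normal is n = P₁P₂ × P₁P₃ = (0, 0, 6).
Then n·(−23, 20, −19) − (−48) = −66.
|n| = √(0 + 0 + 36) = 6, so the distance is |-66|/6 = 11.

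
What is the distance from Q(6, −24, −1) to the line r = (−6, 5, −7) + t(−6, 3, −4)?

2√118

Direction vector d = (−6, 3, −4).
AP = (12, −29, 6), and AP × d = (98, 12, −138).
|AP × d|² = 28792 and |d|² = 61, so the distance is √(28792/61) = √472 = 2√118.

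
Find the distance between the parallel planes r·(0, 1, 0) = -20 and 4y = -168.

22

Divide the second equation by 4 to match normals: y = -42.
With common normal n = (0, 1, 0) (|n| = 1), the distance is |(-20) − (-42)|/|n| = 22/1 = 22.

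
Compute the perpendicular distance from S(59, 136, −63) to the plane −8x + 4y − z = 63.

8

Normal vector n = (−8, 4, −1), and n·(59, 136, −63) − 63 = 72.
|n| = √(64 + 16 + 1) = 9, so the distance is |72|/9 = 8.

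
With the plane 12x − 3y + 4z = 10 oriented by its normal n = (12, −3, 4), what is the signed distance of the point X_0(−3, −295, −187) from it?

7

n·X_0 − 10 = 91.
|n| = 13, so the signed distance is 91/13 = 7.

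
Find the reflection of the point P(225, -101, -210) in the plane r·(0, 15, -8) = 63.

n = (0, 15, -8), |n|² = 289, n·P − 63 = 102, so t = 102/289 = 6/17.
Foot F = P − (6/17)·n = (225, -1807/17, -3522/17); the reflection is 2F − P = (225, -1897/17, -3474/17).

(225, -1897/17, -3474/17)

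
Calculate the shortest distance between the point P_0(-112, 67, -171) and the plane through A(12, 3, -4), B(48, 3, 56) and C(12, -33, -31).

4

AB = (36, 0, 60) and AC = (0, -36, -27), so a normal is n = AB × AC = (2160, 972, -1296).
n = (2160, 972, -1296); n·P − 34020 = 10800; |n| = 2700; distance = 10800/2700 = 4.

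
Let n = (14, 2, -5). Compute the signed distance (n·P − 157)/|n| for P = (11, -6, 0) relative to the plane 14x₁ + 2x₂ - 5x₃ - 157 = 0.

-1

n·P − 157 = -15.
|n| = 15, so the signed distance is -15/15 = -1.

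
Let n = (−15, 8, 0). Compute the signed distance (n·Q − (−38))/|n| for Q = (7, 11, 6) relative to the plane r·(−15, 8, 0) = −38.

21/17

n·Q − (-38) = 21.
|n| = 17, so the signed distance is 21/17.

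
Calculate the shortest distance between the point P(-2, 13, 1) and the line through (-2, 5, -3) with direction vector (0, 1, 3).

Direction vector d = (0, 1, 3).
AP = (0, 8, 4); AP·d = 20, |AP|² = 80, |d|² = 10.
distance² = |AP|² − (AP·d)²/|d|² = 80 − 400/10 = 40, so the distance is 2√10.

2√10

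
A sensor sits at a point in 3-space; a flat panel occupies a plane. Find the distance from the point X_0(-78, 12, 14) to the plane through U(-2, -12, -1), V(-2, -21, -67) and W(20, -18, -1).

UV = (0, -9, -66) and UW = (22, -6, 0), so a normal is n = UV × UW = (-396, -1452, 198).
d = |(-396)·(-78) + (-1452)·12 + 198·14 − 18018| / √(156816 + 2108304 + 39204) = |-1782| / 1518 = 27/23.

27/23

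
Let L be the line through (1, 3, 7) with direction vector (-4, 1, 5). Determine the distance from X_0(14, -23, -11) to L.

Direction vector d = (-4, 1, 5).
AP = (13, -26, -18), and AP × d = (-112, 7, -91).
|AP × d|² = 20874 and |d|² = 42, so the distance is √(20874/42) = √497.

√497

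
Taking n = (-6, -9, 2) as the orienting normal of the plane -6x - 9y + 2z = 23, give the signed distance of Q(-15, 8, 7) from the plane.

n·Q − 23 = 9.
|n| = 11, so the signed distance is 9/11.

9/11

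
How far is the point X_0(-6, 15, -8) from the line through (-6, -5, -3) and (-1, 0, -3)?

15

A direction vector is d = (5, 5, 0).
AP = (0, 20, -5); AP·d = 100, |AP|² = 425, |d|² = 50.
distance² = |AP|² − (AP·d)²/|d|² = 425 − 10000/50 = 225, so the distance is 15.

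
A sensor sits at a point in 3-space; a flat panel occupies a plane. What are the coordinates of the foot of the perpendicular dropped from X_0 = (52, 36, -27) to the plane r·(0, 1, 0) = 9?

(52, 9, -27)

The perpendicular from X_0 has direction n = (0, 1, 0): r = (52, 36, -27) + λ(0, 1, 0).
Substitute into the plane: n·(X_0 + λn) = 9 gives 36 + 1λ = 9, so λ = -27.
Foot = (52, 36, -27) + (-27)·(0, 1, 0) = (52, 9, -27).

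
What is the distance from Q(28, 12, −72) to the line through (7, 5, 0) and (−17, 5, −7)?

√5674

A direction vector is d = (−24, 0, −7).
AP = (21, 7, −72); AP·d = 0, |AP|² = 5674, |d|² = 625.
distance² = |AP|² − (AP·d)²/|d|² = 5674 − 0/625 = 5674, so the distance is √5674.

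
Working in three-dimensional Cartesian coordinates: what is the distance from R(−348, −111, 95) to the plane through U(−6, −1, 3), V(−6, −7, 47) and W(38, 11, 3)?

4

UV = (0, −6, 44) and UW = (44, 12, 0), so a normal is n = UV × UW = (−528, 1936, 264).
n = (−528, 1936, 264); n·P − 2024 = -8096; |n| = 2024; distance = 8096/2024 = 4.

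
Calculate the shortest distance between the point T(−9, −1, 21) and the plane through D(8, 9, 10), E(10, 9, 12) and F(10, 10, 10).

4√6/3

DE = (2, 0, 2) and DF = (2, 1, 0), so a normal is n = DE × DF = (−2, 4, 2).
Then n·(−9, −1, 21) − 40 = 16.
|n| = √(4 + 16 + 4) = 2√6, so the distance is |16|/(2√6) = 8/√6.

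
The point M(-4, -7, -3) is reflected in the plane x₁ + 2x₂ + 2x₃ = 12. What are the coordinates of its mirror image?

(4, 9, 13)

n = (1, 2, 2), |n|² = 9, n·M − 12 = -36, so t = -36/9 = -4.
Foot F = M − (-4)·n = (0, 1, 5); the reflection is 2F − M = (4, 9, 13).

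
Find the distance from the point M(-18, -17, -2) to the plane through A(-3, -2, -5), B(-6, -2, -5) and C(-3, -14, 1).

9√5/5

AB = (-3, 0, 0) and AC = (0, -12, 6), so a normal is n = AB × AC = (0, 18, 36).
Then n·(-18, -17, -2) - (-216) = -162.
|n| = √(0 + 324 + 1296) = 18√5, so the distance is |-162|/(18√5) = 9/√5.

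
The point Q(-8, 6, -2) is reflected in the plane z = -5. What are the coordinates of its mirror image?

With n = (0, 0, 1), the signed offset is (n·Q − (-5))/|n|² = 3/1 = 3.
Q' = Q − 2t·n = (-8, 6, -2) − 6·(0, 0, 1) = (-8, 6, -8).

(-8, 6, -8)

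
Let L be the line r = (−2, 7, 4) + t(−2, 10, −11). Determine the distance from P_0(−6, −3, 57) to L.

30

Direction vector d = (−2, 10, −11).
AP = (−4, −10, 53); AP·d = -675, |AP|² = 2925, |d|² = 225.
distance² = |AP|² − (AP·d)²/|d|² = 2925 − 455625/225 = 900, so the distance is 30.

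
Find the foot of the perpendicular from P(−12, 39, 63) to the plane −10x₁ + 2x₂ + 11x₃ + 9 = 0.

The perpendicular from P has direction n = (−10, 2, 11): r = (−12, 39, 63) + t(−10, 2, 11).
Substitute into the plane: n·(P + tn) = -9 gives 891 + 225t = -9, so t = -4.
Foot = (−12, 39, 63) + (-4)·(−10, 2, 11) = (28, 31, 19).

(28, 31, 19)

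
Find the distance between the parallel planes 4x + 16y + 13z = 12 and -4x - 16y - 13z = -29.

17/21

Divide the second equation by -1 to match normals: 4x + 16y + 13z = 29.
With common normal n = (4, 16, 13) (|n| = 21), the distance is |12 − 29|/|n| = 17/21.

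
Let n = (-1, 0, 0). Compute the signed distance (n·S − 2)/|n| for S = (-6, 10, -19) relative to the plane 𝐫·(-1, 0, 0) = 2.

4

n·S − 2 = 4.
|n| = 1, so the signed distance is 4/1 = 4.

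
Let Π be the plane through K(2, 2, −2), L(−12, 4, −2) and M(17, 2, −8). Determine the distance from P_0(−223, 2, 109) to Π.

KL = (−14, 2, 0) and KM = (15, 0, −6), so a normal is n = KL × KM = (−12, −84, −30).
Then n·(−223, 2, 109) − (−132) = −630.
|n| = √(144 + 7056 + 900) = 90, so the distance is |-630|/90 = 7.

7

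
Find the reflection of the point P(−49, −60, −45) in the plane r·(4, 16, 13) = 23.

(-17, 68, 59)

With n = (4, 16, 13), the signed offset is (n·P − 23)/|n|² = -1764/441 = -4.
P' = P − 2t·n = (−49, −60, −45) − (-8)·(4, 16, 13) = (−17, 68, 59).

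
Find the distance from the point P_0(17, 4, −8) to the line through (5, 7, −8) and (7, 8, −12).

A direction vector is d = (2, 1, −4).
AP = (12, −3, 0); AP·d = 21, |AP|² = 153, |d|² = 21.
distance² = |AP|² − (AP·d)²/|d|² = 153 − 441/21 = 132, so the distance is 2√33.

2√33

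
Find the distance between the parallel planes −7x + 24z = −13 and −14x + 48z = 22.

24/25

Divide the second equation by 2 to match normals: −7x + 24z = 11.
Both planes have normal n = (−7, 0, 24), |n| = 25. Any point on the first plane is at distance |11 − (-13)|/|n| = 24/25 from the second.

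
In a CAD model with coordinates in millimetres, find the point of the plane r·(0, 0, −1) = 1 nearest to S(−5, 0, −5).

n = (0, 0, −1), |n|² = 1, and n·S − 1 = 4.
t = 4/1 = 4, so the foot is S − t·n = (−5, 0, −5) − 4·(0, 0, −1) = (−5, 0, −1).

(-5, 0, -1)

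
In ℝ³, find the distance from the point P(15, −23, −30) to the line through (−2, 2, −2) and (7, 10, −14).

√1409

A direction vector is d = (9, 8, −12).
AP = (17, −25, −28); AP·d = 289, |AP|² = 1698, |d|² = 289.
distance² = |AP|² − (AP·d)²/|d|² = 1698 − 83521/289 = 1409, so the distance is √1409.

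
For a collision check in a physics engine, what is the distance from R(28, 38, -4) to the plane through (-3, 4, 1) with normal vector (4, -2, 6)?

13√14/14

The plane has equation n·(r − (-3, 4, 1)) = 0, i.e. n·r = -14.
d = |4·28 + (-2)·38 + 6·(-4) − (-14)| / √(16 + 4 + 36) = |26| / (2√14) = 13√14/14.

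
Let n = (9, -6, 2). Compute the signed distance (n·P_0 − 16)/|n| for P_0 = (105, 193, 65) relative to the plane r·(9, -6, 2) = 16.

n·P_0 − 16 = -99.
|n| = 11, so the signed distance is -99/11 = -9.

-9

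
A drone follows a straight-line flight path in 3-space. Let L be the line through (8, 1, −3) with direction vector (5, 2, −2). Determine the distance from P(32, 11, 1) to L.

2√41

Direction vector d = (5, 2, −2).
AP = (24, 10, 4), and AP × d = (−28, 68, −2).
|AP × d|² = 5412 and |d|² = 33, so the distance is √(5412/33) = √164 = 2√41.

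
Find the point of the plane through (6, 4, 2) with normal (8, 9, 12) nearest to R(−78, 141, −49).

n = (8, 9, 12), |n|² = 289, and n·R − 108 = -51.
t = -51/289 = -3/17, so the foot is R − t·n = (−78, 141, −49) − (-3/17)·(8, 9, 12) = (−1302/17, 2424/17, −797/17).

(-1302/17, 2424/17, -797/17)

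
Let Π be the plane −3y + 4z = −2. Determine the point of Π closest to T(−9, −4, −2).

(-9, -82/25, -74/25)

The perpendicular from T has direction n = (0, −3, 4): r = (−9, −4, −2) + t(0, −3, 4).
Substitute into the plane: n·(T + tn) = -2 gives 4 + 25t = -2, so t = -6/25.
Foot = (−9, −4, −2) + (-6/25)·(0, −3, 4) = (−9, −82/25, −74/25).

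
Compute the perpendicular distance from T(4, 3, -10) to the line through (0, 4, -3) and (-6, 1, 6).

A direction vector is d = (-6, -3, 9).
AP = (4, -1, -7), and AP × d = (-30, 6, -18).
|AP × d|² = 1260 and |d|² = 126, so the distance is √(1260/126) = √10.

√10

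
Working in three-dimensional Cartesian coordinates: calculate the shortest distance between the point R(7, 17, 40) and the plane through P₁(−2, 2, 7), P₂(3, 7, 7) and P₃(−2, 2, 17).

P₁P₂ = (5, 5, 0) and P₁P₃ = (0, 0, 10), so a normal is n = P₁P₂ × P₁P₃ = (50, −50, 0).
Then n·(7, 17, 40) − (−200) = −300.
|n| = √(2500 + 2500 + 0) = 50√2, so the distance is |-300|/(50√2) = 3√2.

3√2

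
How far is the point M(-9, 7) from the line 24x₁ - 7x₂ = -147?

118/25

The normal to the line is n = (24, -7) with |n| = 25.
|n·M − (-147)| = |-265 − (-147)| = 118, so the distance is 118/25.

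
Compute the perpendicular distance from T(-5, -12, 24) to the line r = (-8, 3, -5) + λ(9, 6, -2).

Direction vector d = (9, 6, -2).
AP = (3, -15, 29), and AP × d = (-144, 267, 153).
|AP × d|² = 115434 and |d|² = 121, so the distance is √(115434/121) = √954 = 3√106.

3√106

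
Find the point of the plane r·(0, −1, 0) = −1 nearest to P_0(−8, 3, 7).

n = (0, −1, 0), |n|² = 1, and n·P_0 − (-1) = -2.
t = -2/1 = -2, so the foot is P_0 − t·n = (−8, 3, 7) − (-2)·(0, −1, 0) = (−8, 1, 7).

(-8, 1, 7)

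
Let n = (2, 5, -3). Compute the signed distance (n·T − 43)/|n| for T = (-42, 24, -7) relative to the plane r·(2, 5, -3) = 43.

n·T − 43 = 14.
|n| = √38, so the signed distance is 14/√38.

14/√38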